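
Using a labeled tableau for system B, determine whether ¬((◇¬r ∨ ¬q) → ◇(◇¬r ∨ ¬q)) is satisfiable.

Unsatisfiable

1. ¬((◇¬r ∨ ¬q) → ◇(◇¬r ∨ ¬q)), u
2. ◇¬r ∨ ¬q, u   [¬→-rule on 1]
3. ¬◇(◇¬r ∨ ¬q), u   [¬→-rule on 1]
4. ¬(◇¬r ∨ ¬q), u   [¬◇-rule on 3 via uRu]
5. ¬◇¬r, u   [¬∨-rule on 4]
6. q, u   [¬∨-rule on 4]
7. r, u   [¬◇-rule on 5 via uRu]
8. ◇¬r, u   [∨-rule on 2 (branches; this branch)]
9. ¬r, v   [◇-rule on 8: fresh world v, uRv]
10. ¬(◇¬r ∨ ¬q), v   [¬◇-rule on 3 via uRv]
11. ¬◇¬r, v   [¬∨-rule on 10]
12. q, v   [¬∨-rule on 10]
13. r, v   [¬◇-rule on 5 via uRv]
Accessibility: uRu, uRv, vRu, vRv
Branch closes: r and ¬r both at v.
Every branch closes; the branch above is one of them.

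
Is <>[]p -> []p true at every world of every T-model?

Not valid

Tableau for the negation ~(<>[]p -> []p):
1. ~(<>[]p -> []p), w0
2. <>[]p, w0
3. ~[]p, w0
4. []p, w1
5. p, w1
6. ~p, w2
Accessibility: w0Rw0, w0Rw1, w0Rw2, w1Rw1, w2Rw2
The negation has an open branch (countermodel exists).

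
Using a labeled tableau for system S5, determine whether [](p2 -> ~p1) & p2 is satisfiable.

1. [](p2 -> ~p1) & p2, w0
2. [](p2 -> ~p1), w0   [&-rule on 1]
3. p2, w0   [&-rule on 1]
4. p2 -> ~p1, w0   [[]-rule on 2 via w0Rw0]
5. ~p1, w0   [->-rule on 4 (branches; this branch)]
Accessibility: w0Rw0

Satisfiable (open branch found)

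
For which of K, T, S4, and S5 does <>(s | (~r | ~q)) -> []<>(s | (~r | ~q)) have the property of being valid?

S5-tableau for the negation ~(<>(s | (~r | ~q)) -> []<>(s | (~r | ~q))):
1. ~(<>(s | (~r | ~q)) -> []<>(s | (~r | ~q))), w0
2. <>(s | (~r | ~q)), w0
3. ~[]<>(s | (~r | ~q)), w0
4. s | (~r | ~q), w1
5. ~r | ~q, w1
6. ~q, w1
7. ~<>(s | (~r | ~q)), w2
8. ~(s | (~r | ~q)), w0
9. ~s, w0
10. ~(~r | ~q), w0
11. r, w0
12. q, w0
13. ~(s | (~r | ~q)), w1
14. ~s, w1
15. ~(~r | ~q), w1
16. r, w1
17. q, w1
Accessibility: w0Rw0, w0Rw1, w0Rw2, w1Rw0, w1Rw1, w1Rw2, w2Rw0, w2Rw1, w2Rw2
Branch closes: q and ~q both at w1.
Every branch closes (one shown): valid in S5.
S4-tableau for the negation ~(<>(s | (~r | ~q)) -> []<>(s | (~r | ~q))):
1. ~(<>(s | (~r | ~q)) -> []<>(s | (~r | ~q))), w0
2. <>(s | (~r | ~q)), w0
3. ~[]<>(s | (~r | ~q)), w0
4. s | (~r | ~q), w1
5. ~r | ~q, w1
6. ~q, w1
7. ~<>(s | (~r | ~q)), w2
8. ~(s | (~r | ~q)), w2
9. ~s, w2
10. ~(~r | ~q), w2
11. r, w2
12. q, w2
Accessibility: w0Rw0, w0Rw1, w0Rw2, w1Rw1, w2Rw2
Complete open branch: countermodel on an S4-frame, so not valid in S4, nor in K, T (the same frame is also a K-frame and a T-frame).

S5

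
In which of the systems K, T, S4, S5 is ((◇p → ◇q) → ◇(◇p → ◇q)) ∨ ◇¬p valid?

T, S4, S5

K-tableau for the negation ¬(((◇p → ◇q) → ◇(◇p → ◇q)) ∨ ◇¬p):
1. ¬(((◇p → ◇q) → ◇(◇p → ◇q)) ∨ ◇¬p), 0
2. ¬((◇p → ◇q) → ◇(◇p → ◇q)), 0
3. ¬◇¬p, 0
4. ◇p → ◇q, 0
5. ¬◇(◇p → ◇q), 0
6. ◇q, 0
7. q, 1
8. p, 1
9. ¬(◇p → ◇q), 1
10. ◇p, 1
11. ¬◇q, 1
12. p, 2
13. ¬q, 2
Accessibility: 0R1, 1R2
Complete open branch: countermodel on a K-frame, so not valid in K.
T-tableau for the negation ¬(((◇p → ◇q) → ◇(◇p → ◇q)) ∨ ◇¬p):
1. ¬(((◇p → ◇q) → ◇(◇p → ◇q)) ∨ ◇¬p), 0
2. ¬((◇p → ◇q) → ◇(◇p → ◇q)), 0
3. ¬◇¬p, 0
4. ◇p → ◇q, 0
5. ¬◇(◇p → ◇q), 0
6. p, 0
7. ¬(◇p → ◇q), 0
8. ◇p, 0
9. ¬◇q, 0
10. ¬q, 0
11. ◇q, 0
12. p, 1
13. ¬(◇p → ◇q), 1
14. ◇p, 1
15. ¬◇q, 1
16. ¬q, 1
17. q, 2
18. p, 2
19. ¬(◇p → ◇q), 2
20. ◇p, 2
21. ¬◇q, 2
22. ¬q, 2
Accessibility: 0R0, 0R1, 0R2, 1R1, 2R2
Branch closes: q and ¬q both at 2.
Every branch closes (one shown): valid in T, hence also in S4, S5 (every theorem of T is a theorem of S4 and S5).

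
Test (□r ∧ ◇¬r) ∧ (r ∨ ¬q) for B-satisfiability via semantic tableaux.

1. (□r ∧ ◇¬r) ∧ (r ∨ ¬q), u
2. □r ∧ ◇¬r, u
3. r ∨ ¬q, u
4. □r, u
5. ◇¬r, u
6. r, u
7. ¬q, u
8. ¬r, v
9. r, v
Accessibility: uRu, uRv, vRu, vRv
Branch closes: r and ¬r both at v.
Every branch closes; the branch above is one of them.

Unsatisfiable (every branch closes)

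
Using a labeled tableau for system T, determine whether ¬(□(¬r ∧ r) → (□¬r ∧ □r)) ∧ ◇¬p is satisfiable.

Unsatisfiable (every branch closes)

1. ¬(□(¬r ∧ r) → (□¬r ∧ □r)) ∧ ◇¬p, 0
2. ¬(□(¬r ∧ r) → (□¬r ∧ □r)), 0
3. ◇¬p, 0
4. □(¬r ∧ r), 0
5. ¬(□¬r ∧ □r), 0
6. ¬r ∧ r, 0
7. ¬r, 0
8. r, 0
Accessibility: 0R0
Branch closes: r and ¬r both at 0.
All branches of the tableau close; one closing branch shown above.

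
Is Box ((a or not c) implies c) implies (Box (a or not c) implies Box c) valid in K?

Tableau for the negation not (Box ((a or not c) implies c) implies (Box (a or not c) implies Box c)):
1. not (Box ((a or not c) implies c) implies (Box (a or not c) implies Box c)), w0
2. Box ((a or not c) implies c), w0   [neg-implies-rule on 1]
3. not (Box (a or not c) implies Box c), w0   [neg-implies-rule on 1]
4. Box (a or not c), w0   [neg-implies-rule on 3]
5. not Box c, w0   [neg-implies-rule on 3]
6. not c, w1   [neg-Box-rule on 5: fresh world w1, w0Rw1]
7. (a or not c) implies c, w1   [Box-rule on 2 via w0Rw1]
8. a or not c, w1   [Box-rule on 4 via w0Rw1]
9. not (a or not c), w1   [implies-rule on 7 (branches; this branch)]
10. not a, w1   [neg-or-rule on 9]
11. c, w1   [neg-or-rule on 9]
Accessibility: w0Rw1
Branch closes: c and not c both at w1.
All branches of the negation close; one closing branch shown above.

Valid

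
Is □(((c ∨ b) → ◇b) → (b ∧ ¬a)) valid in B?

No, not valid

Tableau for the negation ¬□(((c ∨ b) → ◇b) → (b ∧ ¬a)):
1. ¬□(((c ∨ b) → ◇b) → (b ∧ ¬a)), u
2. ¬(((c ∨ b) → ◇b) → (b ∧ ¬a)), v
3. (c ∨ b) → ◇b, v
4. ¬(b ∧ ¬a), v
5. ◇b, v
6. a, v
7. b, w
Accessibility: uRu, uRv, vRu, vRv, vRw, wRv, wRw
The negation has an open branch (countermodel exists).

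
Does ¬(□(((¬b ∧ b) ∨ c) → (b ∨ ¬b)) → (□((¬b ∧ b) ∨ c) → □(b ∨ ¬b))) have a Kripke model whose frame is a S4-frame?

No, unsatisfiable

1. ¬(□(((¬b ∧ b) ∨ c) → (b ∨ ¬b)) → (□((¬b ∧ b) ∨ c) → □(b ∨ ¬b))), w0
2. □(((¬b ∧ b) ∨ c) → (b ∨ ¬b)), w0
3. ¬(□((¬b ∧ b) ∨ c) → □(b ∨ ¬b)), w0
4. □((¬b ∧ b) ∨ c), w0
5. ¬□(b ∨ ¬b), w0
6. ((¬b ∧ b) ∨ c) → (b ∨ ¬b), w0
7. (¬b ∧ b) ∨ c, w0
8. b ∨ ¬b, w0
9. c, w0
10. ¬b, w0
11. ¬(b ∨ ¬b), w1
12. ¬b, w1
13. b, w1
Accessibility: w0Rw0, w0Rw1, w1Rw1
Branch closes: b and ¬b both at w1.
Every branch closes; the branch above is one of them.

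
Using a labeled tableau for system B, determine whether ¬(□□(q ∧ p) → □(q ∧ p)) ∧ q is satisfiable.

1. ¬(□□(q ∧ p) → □(q ∧ p)) ∧ q, w0
2. ¬(□□(q ∧ p) → □(q ∧ p)), w0
3. q, w0
4. □□(q ∧ p), w0
5. ¬□(q ∧ p), w0
6. □(q ∧ p), w0
7. q ∧ p, w0
8. p, w0
9. ¬(q ∧ p), w1
10. □(q ∧ p), w1
11. q ∧ p, w1
12. q, w1
13. p, w1
14. ¬p, w1
Accessibility: w0Rw0, w0Rw1, w1Rw0, w1Rw1
Branch closes: p and ¬p both at w1.
(One branch shown.) All branches close.

Unsatisfiable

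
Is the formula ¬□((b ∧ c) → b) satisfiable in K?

1. ¬□((b ∧ c) → b), w0
2. ¬((b ∧ c) → b), w1
3. b ∧ c, w1
4. ¬b, w1
5. b, w1
6. c, w1
Accessibility: w0Rw1
Branch closes: b and ¬b both at w1.
Every branch closes; the branch above is one of them.

Unsatisfiable (every branch closes)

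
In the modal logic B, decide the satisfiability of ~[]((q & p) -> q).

1. ~[]((q & p) -> q), u
2. ~((q & p) -> q), v
3. q & p, v
4. ~q, v
5. q, v
6. p, v
Accessibility: uRu, uRv, vRu, vRv
Branch closes: q and ~q both at v.
All branches of the tableau close; one closing branch shown above.

No, unsatisfiable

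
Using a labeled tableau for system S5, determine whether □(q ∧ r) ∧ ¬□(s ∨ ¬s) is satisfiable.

Unsatisfiable (every branch closes)

1. □(q ∧ r) ∧ ¬□(s ∨ ¬s), w0
2. □(q ∧ r), w0
3. ¬□(s ∨ ¬s), w0
4. q ∧ r, w0
5. q, w0
6. r, w0
7. ¬(s ∨ ¬s), w1
8. ¬s, w1
9. s, w1
Accessibility: w0Rw0, w0Rw1, w1Rw0, w1Rw1
Branch closes: s and ¬s both at w1.
All branches of the tableau close; one closing branch shown above.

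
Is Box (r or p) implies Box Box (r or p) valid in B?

Tableau for the negation not (Box (r or p) implies Box Box (r or p)):
1. not (Box (r or p) implies Box Box (r or p)), 0
2. Box (r or p), 0
3. not Box Box (r or p), 0
4. r or p, 0
5. p, 0
6. not Box (r or p), 1
7. r or p, 1
8. p, 1
9. not (r or p), 2
10. not r, 2
11. not p, 2
Accessibility: 0R0, 0R1, 1R0, 1R1, 1R2, 2R1, 2R2
The negation has an open branch (countermodel exists).

Not valid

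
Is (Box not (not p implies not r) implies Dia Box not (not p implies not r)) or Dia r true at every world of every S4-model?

Tableau for the negation not ((Box not (not p implies not r) implies Dia Box not (not p implies not r)) or Dia r):
1. not ((Box not (not p implies not r) implies Dia Box not (not p implies not r)) or Dia r), u
2. not (Box not (not p implies not r) implies Dia Box not (not p implies not r)), u
3. not Dia r, u
4. Box not (not p implies not r), u
5. not Dia Box not (not p implies not r), u
6. not r, u
7. not (not p implies not r), u
8. not p, u
9. r, u
Accessibility: uRu
Branch closes: r and not r both at u.
All branches of the negation close; one closing branch shown above.

Yes, valid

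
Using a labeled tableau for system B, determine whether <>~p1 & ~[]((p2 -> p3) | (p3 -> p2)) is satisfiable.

1. <>~p1 & ~[]((p2 -> p3) | (p3 -> p2)), w0
2. <>~p1, w0
3. ~[]((p2 -> p3) | (p3 -> p2)), w0
4. ~p1, w1
5. ~((p2 -> p3) | (p3 -> p2)), w2
6. ~(p2 -> p3), w2
7. ~(p3 -> p2), w2
8. p2, w2
9. ~p3, w2
10. p3, w2
11. ~p2, w2
Accessibility: w0Rw0, w0Rw1, w0Rw2, w1Rw0, w1Rw1, w2Rw0, w2Rw2
Branch closes: p3 and ~p3 both at w2.
(One branch shown.) All branches close.

Unsatisfiable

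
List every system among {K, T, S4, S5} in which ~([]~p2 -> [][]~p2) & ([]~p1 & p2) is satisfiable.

K-tableau for the formula:
1. ~([]~p2 -> [][]~p2) & ([]~p1 & p2), w0
2. ~([]~p2 -> [][]~p2), w0
3. []~p1 & p2, w0
4. []~p2, w0
5. ~[][]~p2, w0
6. []~p1, w0
7. p2, w0
8. ~[]~p2, w1
9. ~p2, w1
10. ~p1, w1
11. p2, w2
Accessibility: w0Rw1, w1Rw2
Complete open branch: satisfiable in K.
T-tableau for the formula:
1. ~([]~p2 -> [][]~p2) & ([]~p1 & p2), w0
2. ~([]~p2 -> [][]~p2), w0
3. []~p1 & p2, w0
4. []~p2, w0
5. ~[][]~p2, w0
6. []~p1, w0
7. p2, w0
8. ~p2, w0
Accessibility: w0Rw0
Branch closes: p2 and ~p2 both at w0.
Every branch closes (one shown): unsatisfiable in T, hence also in S4, S5 (every S4/S5-frame is a T-frame).

K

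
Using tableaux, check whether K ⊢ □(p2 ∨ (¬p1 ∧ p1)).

Tableau for the negation ¬□(p2 ∨ (¬p1 ∧ p1)):
1. ¬□(p2 ∨ (¬p1 ∧ p1)), u
2. ¬(p2 ∨ (¬p1 ∧ p1)), v
3. ¬p2, v
4. ¬(¬p1 ∧ p1), v
5. ¬p1, v
Accessibility: uRv
The negation has an open branch (countermodel exists).

Not valid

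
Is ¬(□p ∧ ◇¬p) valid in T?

Valid

Tableau for the negation □p ∧ ◇¬p:
1. □p ∧ ◇¬p, 0
2. □p, 0
3. ◇¬p, 0
4. p, 0
5. ¬p, 1
6. p, 1
Accessibility: 0R0, 0R1, 1R1
Branch closes: p and ¬p both at 1.
All branches of the negation close; one closing branch shown above.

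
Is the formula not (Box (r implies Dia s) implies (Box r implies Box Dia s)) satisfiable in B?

Unsatisfiable

1. not (Box (r implies Dia s) implies (Box r implies Box Dia s)), 0
2. Box (r implies Dia s), 0
3. not (Box r implies Box Dia s), 0
4. Box r, 0
5. not Box Dia s, 0
6. r implies Dia s, 0
7. r, 0
8. Dia s, 0
9. not Dia s, 1
10. r implies Dia s, 1
11. r, 1
12. not s, 0
13. not s, 1
14. Dia s, 1
15. s, 2
16. r implies Dia s, 2
17. r, 2
18. Dia s, 2
19. s, 3
20. not s, 3
Accessibility: 0R0, 0R1, 0R2, 1R0, 1R1, 1R3, 2R0, 2R2, 3R1, 3R3
Branch closes: s and not s both at 3.
All branches of the tableau close; one closing branch shown above.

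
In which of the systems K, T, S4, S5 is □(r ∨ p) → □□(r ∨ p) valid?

S4, S5

S4-tableau for the negation ¬(□(r ∨ p) → □□(r ∨ p)):
1. ¬(□(r ∨ p) → □□(r ∨ p)), u
2. □(r ∨ p), u
3. ¬□□(r ∨ p), u
4. r ∨ p, u
5. p, u
6. ¬□(r ∨ p), v
7. r ∨ p, v
8. p, v
9. ¬(r ∨ p), w
10. ¬r, w
11. ¬p, w
12. r ∨ p, w
13. p, w
Accessibility: uRu, uRv, uRw, vRv, vRw, wRw
Branch closes: p and ¬p both at w.
Every branch closes (one shown): valid in S4, hence also in S5 (every theorem of S4 is a theorem of S5).
T-tableau for the negation ¬(□(r ∨ p) → □□(r ∨ p)):
1. ¬(□(r ∨ p) → □□(r ∨ p)), u
2. □(r ∨ p), u
3. ¬□□(r ∨ p), u
4. r ∨ p, u
5. p, u
6. ¬□(r ∨ p), v
7. r ∨ p, v
8. p, v
9. ¬(r ∨ p), w
10. ¬r, w
11. ¬p, w
Accessibility: uRu, uRv, vRv, vRw, wRw
Complete open branch: countermodel on a T-frame, so not valid in T, nor in K (the same frame is also a K-frame).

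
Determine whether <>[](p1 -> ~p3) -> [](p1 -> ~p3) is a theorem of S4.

No, not valid

Tableau for the negation ~(<>[](p1 -> ~p3) -> [](p1 -> ~p3)):
1. ~(<>[](p1 -> ~p3) -> [](p1 -> ~p3)), 0
2. <>[](p1 -> ~p3), 0   [~->-rule on 1]
3. ~[](p1 -> ~p3), 0   [~->-rule on 1]
4. [](p1 -> ~p3), 1   [<>-rule on 2: fresh world 1, 0R1]
5. p1 -> ~p3, 1   [[]-rule on 4 via 1R1]
6. ~p3, 1   [->-rule on 5 (branches; this branch)]
7. ~(p1 -> ~p3), 2   [~[]-rule on 3: fresh world 2, 0R2]
8. p1, 2   [~->-rule on 7]
9. p3, 2   [~->-rule on 7]
Accessibility: 0R0, 0R1, 0R2, 1R1, 2R2
The negation has an open branch (countermodel exists).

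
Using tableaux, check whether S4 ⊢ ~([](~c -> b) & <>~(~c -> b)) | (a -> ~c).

Yes, valid

Tableau for the negation ~(~([](~c -> b) & <>~(~c -> b)) | (a -> ~c)):
1. ~(~([](~c -> b) & <>~(~c -> b)) | (a -> ~c)), 0
2. [](~c -> b) & <>~(~c -> b), 0   [~|-rule on 1]
3. ~(a -> ~c), 0   [~|-rule on 1]
4. [](~c -> b), 0   [&-rule on 2]
5. <>~(~c -> b), 0   [&-rule on 2]
6. a, 0   [~->-rule on 3]
7. c, 0   [~->-rule on 3]
8. ~c -> b, 0   [[]-rule on 4 via 0R0]
9. b, 0   [->-rule on 8 (branches; this branch)]
10. ~(~c -> b), 1   [<>-rule on 5: fresh world 1, 0R1]
11. ~c, 1   [~->-rule on 10]
12. ~b, 1   [~->-rule on 10]
13. ~c -> b, 1   [[]-rule on 4 via 0R1]
14. b, 1   [->-rule on 13 (branches; this branch)]
Accessibility: 0R0, 0R1, 1R1
Branch closes: b and ~b both at 1.
Every branch of the negation's tableau closes; the branch above is one of them.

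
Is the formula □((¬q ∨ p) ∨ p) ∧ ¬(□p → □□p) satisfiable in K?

Satisfiable

1. □((¬q ∨ p) ∨ p) ∧ ¬(□p → □□p), u
2. □((¬q ∨ p) ∨ p), u   [∧-rule on 1]
3. ¬(□p → □□p), u   [∧-rule on 1]
4. □p, u   [¬→-rule on 3]
5. ¬□□p, u   [¬→-rule on 3]
6. ¬□p, v   [¬□-rule on 5: fresh world v, uRv]
7. (¬q ∨ p) ∨ p, v   [□-rule on 2 via uRv]
8. p, v   [□-rule on 4 via uRv]
9. ¬p, w   [¬□-rule on 6: fresh world w, vRw]
Accessibility: uRv, vRw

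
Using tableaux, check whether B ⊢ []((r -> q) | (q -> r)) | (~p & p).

Tableau for the negation ~([]((r -> q) | (q -> r)) | (~p & p)):
1. ~([]((r -> q) | (q -> r)) | (~p & p)), 0
2. ~[]((r -> q) | (q -> r)), 0
3. ~(~p & p), 0
4. ~p, 0
5. ~((r -> q) | (q -> r)), 1
6. ~(r -> q), 1
7. ~(q -> r), 1
8. r, 1
9. ~q, 1
10. q, 1
11. ~r, 1
Accessibility: 0R0, 0R1, 1R0, 1R1
Branch closes: q and ~q both at 1.
Every branch of the negation's tableau closes; the branch above is one of them.

Valid in B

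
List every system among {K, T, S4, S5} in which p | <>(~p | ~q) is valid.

T, S4, S5

T-tableau for the negation ~(p | <>(~p | ~q)):
1. ~(p | <>(~p | ~q)), w0
2. ~p, w0
3. ~<>(~p | ~q), w0
4. ~(~p | ~q), w0
5. p, w0
6. q, w0
Accessibility: w0Rw0
Branch closes: p and ~p both at w0.
Every branch closes (one shown): valid in T, hence also in S4, S5 (every theorem of T is a theorem of S4 and S5).
K-tableau for the negation ~(p | <>(~p | ~q)):
1. ~(p | <>(~p | ~q)), w0
2. ~p, w0
3. ~<>(~p | ~q), w0
Complete open branch: countermodel on a K-frame, so not valid in K.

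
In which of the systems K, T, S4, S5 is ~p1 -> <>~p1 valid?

T, S4, S5

K-tableau for the negation ~(~p1 -> <>~p1):
1. ~(~p1 -> <>~p1), w0
2. ~p1, w0
3. ~<>~p1, w0
Complete open branch: countermodel on a K-frame, so not valid in K.
T-tableau for the negation ~(~p1 -> <>~p1):
1. ~(~p1 -> <>~p1), w0
2. ~p1, w0
3. ~<>~p1, w0
4. p1, w0
Accessibility: w0Rw0
Branch closes: p1 and ~p1 both at w0.
Every branch closes (one shown): valid in T, hence also in S4, S5 (every theorem of T is a theorem of S4 and S5).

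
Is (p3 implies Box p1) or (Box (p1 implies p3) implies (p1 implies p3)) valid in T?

Tableau for the negation not ((p3 implies Box p1) or (Box (p1 implies p3) implies (p1 implies p3))):
1. not ((p3 implies Box p1) or (Box (p1 implies p3) implies (p1 implies p3))), w0
2. not (p3 implies Box p1), w0
3. not (Box (p1 implies p3) implies (p1 implies p3)), w0
4. p3, w0
5. not Box p1, w0
6. Box (p1 implies p3), w0
7. not (p1 implies p3), w0
8. p1, w0
9. not p3, w0
Accessibility: w0Rw0
Branch closes: p3 and not p3 both at w0.
Every branch of the negation's tableau closes; the branch above is one of them.

Valid in T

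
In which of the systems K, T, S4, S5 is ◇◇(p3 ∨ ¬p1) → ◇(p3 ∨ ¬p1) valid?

S4-tableau for the negation ¬(◇◇(p3 ∨ ¬p1) → ◇(p3 ∨ ¬p1)):
1. ¬(◇◇(p3 ∨ ¬p1) → ◇(p3 ∨ ¬p1)), w0
2. ◇◇(p3 ∨ ¬p1), w0   [¬→-rule on 1]
3. ¬◇(p3 ∨ ¬p1), w0   [¬→-rule on 1]
4. ¬(p3 ∨ ¬p1), w0   [¬◇-rule on 3 via w0Rw0]
5. ¬p3, w0   [¬∨-rule on 4]
6. p1, w0   [¬∨-rule on 4]
7. ◇(p3 ∨ ¬p1), w1   [◇-rule on 2: fresh world w1, w0Rw1]
8. ¬(p3 ∨ ¬p1), w1   [¬◇-rule on 3 via w0Rw1]
9. ¬p3, w1   [¬∨-rule on 8]
10. p1, w1   [¬∨-rule on 8]
11. p3 ∨ ¬p1, w2   [◇-rule on 7: fresh world w2, w1Rw2]
12. ¬(p3 ∨ ¬p1), w2   [¬◇-rule on 3 via w0Rw2]
13. ¬p3, w2   [¬∨-rule on 12]
14. p1, w2   [¬∨-rule on 12]
15. ¬p1, w2   [∨-rule on 11 (branches; this branch)]
Accessibility: w0Rw0, w0Rw1, w0Rw2, w1Rw1, w1Rw2, w2Rw2
Branch closes: p1 and ¬p1 both at w2.
Every branch closes (one shown): valid in S4, hence also in S5 (every theorem of S4 is a theorem of S5).
T-tableau for the negation ¬(◇◇(p3 ∨ ¬p1) → ◇(p3 ∨ ¬p1)):
1. ¬(◇◇(p3 ∨ ¬p1) → ◇(p3 ∨ ¬p1)), w0
2. ◇◇(p3 ∨ ¬p1), w0   [¬→-rule on 1]
3. ¬◇(p3 ∨ ¬p1), w0   [¬→-rule on 1]
4. ¬(p3 ∨ ¬p1), w0   [¬◇-rule on 3 via w0Rw0]
5. ¬p3, w0   [¬∨-rule on 4]
6. p1, w0   [¬∨-rule on 4]
7. ◇(p3 ∨ ¬p1), w1   [◇-rule on 2: fresh world w1, w0Rw1]
8. ¬(p3 ∨ ¬p1), w1   [¬◇-rule on 3 via w0Rw1]
9. ¬p3, w1   [¬∨-rule on 8]
10. p1, w1   [¬∨-rule on 8]
11. p3 ∨ ¬p1, w2   [◇-rule on 7: fresh world w2, w1Rw2]
12. ¬p1, w2   [∨-rule on 11 (branches; this branch)]
Accessibility: w0Rw0, w0Rw1, w1Rw1, w1Rw2, w2Rw2
Complete open branch: countermodel on a T-frame, so not valid in T, nor in K (the same frame is also a K-frame).

S4, S5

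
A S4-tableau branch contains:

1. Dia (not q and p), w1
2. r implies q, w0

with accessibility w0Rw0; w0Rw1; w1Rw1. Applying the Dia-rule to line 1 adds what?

a fresh world w2 with w1Rw2, and not q and p at w2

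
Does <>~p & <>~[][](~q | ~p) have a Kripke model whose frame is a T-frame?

1. <>~p & <>~[][](~q | ~p), 0
2. <>~p, 0
3. <>~[][](~q | ~p), 0
4. ~p, 1
5. ~[][](~q | ~p), 2
6. ~[](~q | ~p), 3
7. ~(~q | ~p), 4
8. q, 4
9. p, 4
Accessibility: 0R0, 0R1, 0R2, 1R1, 2R2, 2R3, 3R3, 3R4, 4R4

Satisfiable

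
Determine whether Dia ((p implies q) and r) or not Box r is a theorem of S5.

Tableau for the negation not (Dia ((p implies q) and r) or not Box r):
1. not (Dia ((p implies q) and r) or not Box r), u
2. not Dia ((p implies q) and r), u
3. Box r, u
4. not ((p implies q) and r), u
5. r, u
6. not (p implies q), u
7. p, u
8. not q, u
Accessibility: uRu
The negation has an open branch (countermodel exists).

Invalid (countermodel exists)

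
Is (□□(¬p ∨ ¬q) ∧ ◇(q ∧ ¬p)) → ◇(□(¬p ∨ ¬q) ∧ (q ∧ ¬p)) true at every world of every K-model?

Valid in K

Tableau for the negation ¬((□□(¬p ∨ ¬q) ∧ ◇(q ∧ ¬p)) → ◇(□(¬p ∨ ¬q) ∧ (q ∧ ¬p))):
1. ¬((□□(¬p ∨ ¬q) ∧ ◇(q ∧ ¬p)) → ◇(□(¬p ∨ ¬q) ∧ (q ∧ ¬p))), u
2. □□(¬p ∨ ¬q) ∧ ◇(q ∧ ¬p), u   [¬→-rule on 1]
3. ¬◇(□(¬p ∨ ¬q) ∧ (q ∧ ¬p)), u   [¬→-rule on 1]
4. □□(¬p ∨ ¬q), u   [∧-rule on 2]
5. ◇(q ∧ ¬p), u   [∧-rule on 2]
6. q ∧ ¬p, v   [◇-rule on 5: fresh world v, uRv]
7. q, v   [∧-rule on 6]
8. ¬p, v   [∧-rule on 6]
9. ¬(□(¬p ∨ ¬q) ∧ (q ∧ ¬p)), v   [¬◇-rule on 3 via uRv]
10. □(¬p ∨ ¬q), v   [□-rule on 4 via uRv]
11. ¬□(¬p ∨ ¬q), v   [¬∧-rule on 9 (branches; this branch)]
12. ¬(¬p ∨ ¬q), w   [¬□-rule on 11: fresh world w, vRw]
13. p, w   [¬∨-rule on 12]
14. q, w   [¬∨-rule on 12]
15. ¬p ∨ ¬q, w   [□-rule on 10 via vRw]
16. ¬q, w   [∨-rule on 15 (branches; this branch)]
Accessibility: uRv, vRw
Branch closes: q and ¬q both at w.
Every branch of the negation's tableau closes; the branch above is one of them.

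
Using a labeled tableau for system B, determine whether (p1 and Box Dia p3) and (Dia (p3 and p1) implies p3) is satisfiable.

1. (p1 and Box Dia p3) and (Dia (p3 and p1) implies p3), w0
2. p1 and Box Dia p3, w0
3. Dia (p3 and p1) implies p3, w0
4. p1, w0
5. Box Dia p3, w0
6. Dia p3, w0
7. p3, w0
8. p3, w1
9. Dia p3, w1
10. p3, w2
Accessibility: w0Rw0, w0Rw1, w1Rw0, w1Rw1, w1Rw2, w2Rw1, w2Rw2

Yes, satisfiable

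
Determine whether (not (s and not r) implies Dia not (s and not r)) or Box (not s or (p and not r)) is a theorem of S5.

Valid

Tableau for the negation not ((not (s and not r) implies Dia not (s and not r)) or Box (not s or (p and not r))):
1. not ((not (s and not r) implies Dia not (s and not r)) or Box (not s or (p and not r))), u
2. not (not (s and not r) implies Dia not (s and not r)), u   [neg-or-rule on 1]
3. not Box (not s or (p and not r)), u   [neg-or-rule on 1]
4. not (s and not r), u   [neg-implies-rule on 2]
5. not Dia not (s and not r), u   [neg-implies-rule on 2]
6. s and not r, u   [neg-Dia-rule on 5 via uRu]
7. s, u   [and-rule on 6]
8. not r, u   [and-rule on 6]
9. r, u   [neg-and-rule on 4 (branches; this branch)]
Accessibility: uRu
Branch closes: r and not r both at u.
Every branch of the negation's tableau closes; the branch above is one of them.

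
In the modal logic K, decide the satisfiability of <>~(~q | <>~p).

1. <>~(~q | <>~p), 0
2. ~(~q | <>~p), 1   [<>-rule on 1: fresh world 1, 0R1]
3. q, 1   [~|-rule on 2]
4. ~<>~p, 1   [~|-rule on 2]
Accessibility: 0R1

Satisfiable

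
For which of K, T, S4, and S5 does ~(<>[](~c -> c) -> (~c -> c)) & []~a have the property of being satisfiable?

K, T, S4

S4-tableau for the formula:
1. ~(<>[](~c -> c) -> (~c -> c)) & []~a, u
2. ~(<>[](~c -> c) -> (~c -> c)), u
3. []~a, u
4. <>[](~c -> c), u
5. ~(~c -> c), u
6. ~c, u
7. ~a, u
8. [](~c -> c), v
9. ~a, v
10. ~c -> c, v
11. c, v
Accessibility: uRu, uRv, vRv
Complete open branch: satisfiable in S4, hence also in K, T (this S4-model is also a K-model and a T-model).
S5-tableau for the formula:
1. ~(<>[](~c -> c) -> (~c -> c)) & []~a, u
2. ~(<>[](~c -> c) -> (~c -> c)), u
3. []~a, u
4. <>[](~c -> c), u
5. ~(~c -> c), u
6. ~c, u
7. ~a, u
8. [](~c -> c), v
9. ~a, v
10. ~c -> c, u
11. ~c -> c, v
12. c, u
Accessibility: uRu, uRv, vRu, vRv
Branch closes: c and ~c both at u.
Every branch closes (one shown): unsatisfiable in S5.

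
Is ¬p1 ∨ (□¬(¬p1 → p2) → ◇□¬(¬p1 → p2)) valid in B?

Tableau for the negation ¬(¬p1 ∨ (□¬(¬p1 → p2) → ◇□¬(¬p1 → p2))):
1. ¬(¬p1 ∨ (□¬(¬p1 → p2) → ◇□¬(¬p1 → p2))), 0
2. p1, 0   [¬∨-rule on 1]
3. ¬(□¬(¬p1 → p2) → ◇□¬(¬p1 → p2)), 0   [¬∨-rule on 1]
4. □¬(¬p1 → p2), 0   [¬→-rule on 3]
5. ¬◇□¬(¬p1 → p2), 0   [¬→-rule on 3]
6. ¬(¬p1 → p2), 0   [□-rule on 4 via 0R0]
7. ¬p1, 0   [¬→-rule on 6]
8. ¬p2, 0   [¬→-rule on 6]
Accessibility: 0R0
Branch closes: p1 and ¬p1 both at 0.
Every branch of the negation's tableau closes; the branch above is one of them.

Valid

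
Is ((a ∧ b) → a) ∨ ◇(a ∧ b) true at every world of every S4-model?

Valid

Tableau for the negation ¬(((a ∧ b) → a) ∨ ◇(a ∧ b)):
1. ¬(((a ∧ b) → a) ∨ ◇(a ∧ b)), w0
2. ¬((a ∧ b) → a), w0
3. ¬◇(a ∧ b), w0
4. a ∧ b, w0
5. ¬a, w0
6. a, w0
7. b, w0
Accessibility: w0Rw0
Branch closes: a and ¬a both at w0.
Every branch of the negation's tableau closes; the branch above is one of them.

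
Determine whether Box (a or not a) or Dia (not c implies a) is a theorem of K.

Tableau for the negation not (Box (a or not a) or Dia (not c implies a)):
1. not (Box (a or not a) or Dia (not c implies a)), w0
2. not Box (a or not a), w0
3. not Dia (not c implies a), w0
4. not (a or not a), w1
5. not a, w1
6. a, w1
Accessibility: w0Rw1
Branch closes: a and not a both at w1.
Every branch of the negation's tableau closes; the branch above is one of them.

Yes, valid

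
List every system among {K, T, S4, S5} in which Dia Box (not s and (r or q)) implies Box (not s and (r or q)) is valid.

S5

S4-tableau for the negation not (Dia Box (not s and (r or q)) implies Box (not s and (r or q))):
1. not (Dia Box (not s and (r or q)) implies Box (not s and (r or q))), 0
2. Dia Box (not s and (r or q)), 0
3. not Box (not s and (r or q)), 0
4. Box (not s and (r or q)), 1
5. not s and (r or q), 1
6. not s, 1
7. r or q, 1
8. q, 1
9. not (not s and (r or q)), 2
10. not (r or q), 2
11. not r, 2
12. not q, 2
Accessibility: 0R0, 0R1, 0R2, 1R1, 2R2
Complete open branch: countermodel on an S4-frame, so not valid in S4, nor in K, T (the same frame is also a K-frame and a T-frame).
S5-tableau for the negation not (Dia Box (not s and (r or q)) implies Box (not s and (r or q))):
1. not (Dia Box (not s and (r or q)) implies Box (not s and (r or q))), 0
2. Dia Box (not s and (r or q)), 0
3. not Box (not s and (r or q)), 0
4. Box (not s and (r or q)), 1
5. not s and (r or q), 0
6. not s, 0
7. r or q, 0
8. not s and (r or q), 1
9. not s, 1
10. r or q, 1
11. q, 0
12. q, 1
13. not (not s and (r or q)), 2
14. not s and (r or q), 2
15. not s, 2
16. r or q, 2
17. not (r or q), 2
18. not r, 2
19. not q, 2
20. q, 2
Accessibility: 0R0, 0R1, 0R2, 1R0, 1R1, 1R2, 2R0, 2R1, 2R2
Branch closes: q and not q both at 2.
Every branch closes (one shown): valid in S5.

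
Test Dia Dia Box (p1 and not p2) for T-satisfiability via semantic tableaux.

Yes, satisfiable

1. Dia Dia Box (p1 and not p2), u
2. Dia Box (p1 and not p2), v
3. Box (p1 and not p2), w
4. p1 and not p2, w
5. p1, w
6. not p2, w
Accessibility: uRu, uRv, vRv, vRw, wRw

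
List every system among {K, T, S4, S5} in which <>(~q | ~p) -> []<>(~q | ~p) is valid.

S4-tableau for the negation ~(<>(~q | ~p) -> []<>(~q | ~p)):
1. ~(<>(~q | ~p) -> []<>(~q | ~p)), 0
2. <>(~q | ~p), 0
3. ~[]<>(~q | ~p), 0
4. ~q | ~p, 1
5. ~p, 1
6. ~<>(~q | ~p), 2
7. ~(~q | ~p), 2
8. q, 2
9. p, 2
Accessibility: 0R0, 0R1, 0R2, 1R1, 2R2
Complete open branch: countermodel on an S4-frame, so not valid in S4, nor in K, T (the same frame is also a K-frame and a T-frame).
S5-tableau for the negation ~(<>(~q | ~p) -> []<>(~q | ~p)):
1. ~(<>(~q | ~p) -> []<>(~q | ~p)), 0
2. <>(~q | ~p), 0
3. ~[]<>(~q | ~p), 0
4. ~q | ~p, 1
5. ~p, 1
6. ~<>(~q | ~p), 2
7. ~(~q | ~p), 0
8. q, 0
9. p, 0
10. ~(~q | ~p), 1
11. q, 1
12. p, 1
Accessibility: 0R0, 0R1, 0R2, 1R0, 1R1, 1R2, 2R0, 2R1, 2R2
Branch closes: p and ~p both at 1.
Every branch closes (one shown): valid in S5.

S5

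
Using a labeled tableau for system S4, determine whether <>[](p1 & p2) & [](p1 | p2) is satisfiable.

1. <>[](p1 & p2) & [](p1 | p2), u
2. <>[](p1 & p2), u
3. [](p1 | p2), u
4. p1 | p2, u
5. p2, u
6. [](p1 & p2), v
7. p1 | p2, v
8. p1 & p2, v
9. p1, v
10. p2, v
Accessibility: uRu, uRv, vRv

Yes, satisfiable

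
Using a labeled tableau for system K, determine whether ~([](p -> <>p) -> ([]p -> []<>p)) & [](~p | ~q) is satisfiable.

1. ~([](p -> <>p) -> ([]p -> []<>p)) & [](~p | ~q), u
2. ~([](p -> <>p) -> ([]p -> []<>p)), u   [&-rule on 1]
3. [](~p | ~q), u   [&-rule on 1]
4. [](p -> <>p), u   [~->-rule on 2]
5. ~([]p -> []<>p), u   [~->-rule on 2]
6. []p, u   [~->-rule on 5]
7. ~[]<>p, u   [~->-rule on 5]
8. ~<>p, v   [~[]-rule on 7: fresh world v, uRv]
9. ~p | ~q, v   [[]-rule on 3 via uRv]
10. p -> <>p, v   [[]-rule on 4 via uRv]
11. p, v   [[]-rule on 6 via uRv]
12. ~q, v   [|-rule on 9 (branches; this branch)]
13. <>p, v   [->-rule on 10 (branches; this branch)]
14. p, w   [<>-rule on 13: fresh world w, vRw]
15. ~p, w   [~<>-rule on 8 via vRw]
Accessibility: uRv, vRw
Branch closes: p and ~p both at w.
Every branch closes; the branch above is one of them.

No, unsatisfiable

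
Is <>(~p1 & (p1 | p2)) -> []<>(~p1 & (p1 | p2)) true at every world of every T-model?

Not valid

Tableau for the negation ~(<>(~p1 & (p1 | p2)) -> []<>(~p1 & (p1 | p2))):
1. ~(<>(~p1 & (p1 | p2)) -> []<>(~p1 & (p1 | p2))), 0
2. <>(~p1 & (p1 | p2)), 0
3. ~[]<>(~p1 & (p1 | p2)), 0
4. ~p1 & (p1 | p2), 1
5. ~p1, 1
6. p1 | p2, 1
7. p2, 1
8. ~<>(~p1 & (p1 | p2)), 2
9. ~(~p1 & (p1 | p2)), 2
10. ~(p1 | p2), 2
11. ~p1, 2
12. ~p2, 2
Accessibility: 0R0, 0R1, 0R2, 1R1, 2R2
The negation has an open branch (countermodel exists).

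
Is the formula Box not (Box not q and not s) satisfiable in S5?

Satisfiable (open branch found)

1. Box not (Box not q and not s), w0
2. not (Box not q and not s), w0
3. s, w0
Accessibility: w0Rw0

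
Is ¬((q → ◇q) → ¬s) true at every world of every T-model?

Tableau for the negation (q → ◇q) → ¬s:
1. (q → ◇q) → ¬s, w0
2. ¬s, w0   [→-rule on 1 (branches; this branch)]
Accessibility: w0Rw0
The negation has an open branch (countermodel exists).

Not valid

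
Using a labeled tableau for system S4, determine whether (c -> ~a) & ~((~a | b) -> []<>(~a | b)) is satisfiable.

1. (c -> ~a) & ~((~a | b) -> []<>(~a | b)), w0
2. c -> ~a, w0
3. ~((~a | b) -> []<>(~a | b)), w0
4. ~a | b, w0
5. ~[]<>(~a | b), w0
6. ~a, w0
7. b, w0
8. ~<>(~a | b), w1
9. ~(~a | b), w1
10. a, w1
11. ~b, w1
Accessibility: w0Rw0, w0Rw1, w1Rw1

Satisfiable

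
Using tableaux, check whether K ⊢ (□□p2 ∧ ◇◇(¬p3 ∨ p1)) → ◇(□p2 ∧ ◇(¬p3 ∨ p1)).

Yes, valid

Tableau for the negation ¬((□□p2 ∧ ◇◇(¬p3 ∨ p1)) → ◇(□p2 ∧ ◇(¬p3 ∨ p1))):
1. ¬((□□p2 ∧ ◇◇(¬p3 ∨ p1)) → ◇(□p2 ∧ ◇(¬p3 ∨ p1))), u
2. □□p2 ∧ ◇◇(¬p3 ∨ p1), u   [¬→-rule on 1]
3. ¬◇(□p2 ∧ ◇(¬p3 ∨ p1)), u   [¬→-rule on 1]
4. □□p2, u   [∧-rule on 2]
5. ◇◇(¬p3 ∨ p1), u   [∧-rule on 2]
6. ◇(¬p3 ∨ p1), v   [◇-rule on 5: fresh world v, uRv]
7. ¬(□p2 ∧ ◇(¬p3 ∨ p1)), v   [¬◇-rule on 3 via uRv]
8. □p2, v   [□-rule on 4 via uRv]
9. ¬□p2, v   [¬∧-rule on 7 (branches; this branch)]
10. ¬p3 ∨ p1, w   [◇-rule on 6: fresh world w, vRw]
11. p2, w   [□-rule on 8 via vRw]
12. p1, w   [∨-rule on 10 (branches; this branch)]
13. ¬p2, x   [¬□-rule on 9: fresh world x, vRx]
14. p2, x   [□-rule on 8 via vRx]
Accessibility: uRv, vRw, vRx
Branch closes: p2 and ¬p2 both at x.
All branches of the negation close; one closing branch shown above.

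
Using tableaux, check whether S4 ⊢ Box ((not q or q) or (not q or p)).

Tableau for the negation not Box ((not q or q) or (not q or p)):
1. not Box ((not q or q) or (not q or p)), 0
2. not ((not q or q) or (not q or p)), 1
3. not (not q or q), 1
4. not (not q or p), 1
5. q, 1
6. not q, 1
Accessibility: 0R0, 0R1, 1R1
Branch closes: q and not q both at 1.
All branches of the negation close; one closing branch shown above.

Valid in S4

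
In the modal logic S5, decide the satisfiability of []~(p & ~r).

Yes, satisfiable

1. []~(p & ~r), 0
2. ~(p & ~r), 0
3. r, 0
Accessibility: 0R0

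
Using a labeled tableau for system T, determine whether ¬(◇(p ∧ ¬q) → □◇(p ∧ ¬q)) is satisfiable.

1. ¬(◇(p ∧ ¬q) → □◇(p ∧ ¬q)), u
2. ◇(p ∧ ¬q), u
3. ¬□◇(p ∧ ¬q), u
4. p ∧ ¬q, v
5. p, v
6. ¬q, v
7. ¬◇(p ∧ ¬q), w
8. ¬(p ∧ ¬q), w
9. q, w
Accessibility: uRu, uRv, uRw, vRv, wRw

Satisfiable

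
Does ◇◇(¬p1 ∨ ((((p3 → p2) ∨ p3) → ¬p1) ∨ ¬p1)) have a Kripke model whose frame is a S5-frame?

Satisfiable (open branch found)

1. ◇◇(¬p1 ∨ ((((p3 → p2) ∨ p3) → ¬p1) ∨ ¬p1)), w0
2. ◇(¬p1 ∨ ((((p3 → p2) ∨ p3) → ¬p1) ∨ ¬p1)), w1   [◇-rule on 1: fresh world w1, w0Rw1]
3. ¬p1 ∨ ((((p3 → p2) ∨ p3) → ¬p1) ∨ ¬p1), w2   [◇-rule on 2: fresh world w2, w1Rw2]
4. (((p3 → p2) ∨ p3) → ¬p1) ∨ ¬p1, w2   [∨-rule on 3 (branches; this branch)]
5. ¬p1, w2   [∨-rule on 4 (branches; this branch)]
Accessibility: w0Rw0, w0Rw1, w0Rw2, w1Rw0, w1Rw1, w1Rw2, w2Rw0, w2Rw1, w2Rw2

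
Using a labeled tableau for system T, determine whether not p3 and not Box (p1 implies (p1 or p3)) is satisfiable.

1. not p3 and not Box (p1 implies (p1 or p3)), w0
2. not p3, w0
3. not Box (p1 implies (p1 or p3)), w0
4. not (p1 implies (p1 or p3)), w1
5. p1, w1
6. not (p1 or p3), w1
7. not p1, w1
8. not p3, w1
Accessibility: w0Rw0, w0Rw1, w1Rw1
Branch closes: p1 and not p1 both at w1.
Every branch closes; the branch above is one of them.

No, unsatisfiable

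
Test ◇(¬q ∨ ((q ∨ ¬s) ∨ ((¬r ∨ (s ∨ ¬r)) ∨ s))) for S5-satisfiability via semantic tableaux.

Satisfiable (open branch found)

1. ◇(¬q ∨ ((q ∨ ¬s) ∨ ((¬r ∨ (s ∨ ¬r)) ∨ s))), w0
2. ¬q ∨ ((q ∨ ¬s) ∨ ((¬r ∨ (s ∨ ¬r)) ∨ s)), w1
3. (q ∨ ¬s) ∨ ((¬r ∨ (s ∨ ¬r)) ∨ s), w1
4. (¬r ∨ (s ∨ ¬r)) ∨ s, w1
5. s, w1
Accessibility: w0Rw0, w0Rw1, w1Rw0, w1Rw1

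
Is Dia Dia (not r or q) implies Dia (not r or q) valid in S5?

Tableau for the negation not (Dia Dia (not r or q) implies Dia (not r or q)):
1. not (Dia Dia (not r or q) implies Dia (not r or q)), u
2. Dia Dia (not r or q), u   [neg-implies-rule on 1]
3. not Dia (not r or q), u   [neg-implies-rule on 1]
4. not (not r or q), u   [neg-Dia-rule on 3 via uRu]
5. r, u   [neg-or-rule on 4]
6. not q, u   [neg-or-rule on 4]
7. Dia (not r or q), v   [Dia-rule on 2: fresh world v, uRv]
8. not (not r or q), v   [neg-Dia-rule on 3 via uRv]
9. r, v   [neg-or-rule on 8]
10. not q, v   [neg-or-rule on 8]
11. not r or q, w   [Dia-rule on 7: fresh world w, vRw]
12. not (not r or q), w   [neg-Dia-rule on 3 via uRw]
13. r, w   [neg-or-rule on 12]
14. not q, w   [neg-or-rule on 12]
15. q, w   [or-rule on 11 (branches; this branch)]
Accessibility: uRu, uRv, uRw, vRu, vRv, vRw, wRu, wRv, wRw
Branch closes: q and not q both at w.
Every branch of the negation's tableau closes; the branch above is one of them.

Valid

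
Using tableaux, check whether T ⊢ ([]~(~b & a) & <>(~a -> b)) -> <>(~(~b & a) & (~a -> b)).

Valid in T

Tableau for the negation ~(([]~(~b & a) & <>(~a -> b)) -> <>(~(~b & a) & (~a -> b))):
1. ~(([]~(~b & a) & <>(~a -> b)) -> <>(~(~b & a) & (~a -> b))), 0
2. []~(~b & a) & <>(~a -> b), 0
3. ~<>(~(~b & a) & (~a -> b)), 0
4. []~(~b & a), 0
5. <>(~a -> b), 0
6. ~(~(~b & a) & (~a -> b)), 0
7. ~(~b & a), 0
8. ~(~a -> b), 0
9. ~a, 0
10. ~b, 0
11. ~a -> b, 1
12. ~(~(~b & a) & (~a -> b)), 1
13. ~(~b & a), 1
14. a, 1
15. ~b & a, 1
16. ~b, 1
17. ~a, 1
Accessibility: 0R0, 0R1, 1R1
Branch closes: a and ~a both at 1.
Every branch of the negation's tableau closes; the branch above is one of them.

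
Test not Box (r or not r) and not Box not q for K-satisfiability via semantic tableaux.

1. not Box (r or not r) and not Box not q, u
2. not Box (r or not r), u
3. not Box not q, u
4. not (r or not r), v
5. not r, v
6. r, v
Accessibility: uRv
Branch closes: r and not r both at v.
(One branch shown.) All branches close.

Unsatisfiable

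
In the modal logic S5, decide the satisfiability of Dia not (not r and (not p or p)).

Yes, satisfiable

1. Dia not (not r and (not p or p)), 0
2. not (not r and (not p or p)), 1
3. r, 1
Accessibility: 0R0, 0R1, 1R0, 1R1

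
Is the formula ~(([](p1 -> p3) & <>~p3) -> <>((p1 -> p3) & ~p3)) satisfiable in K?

1. ~(([](p1 -> p3) & <>~p3) -> <>((p1 -> p3) & ~p3)), u
2. [](p1 -> p3) & <>~p3, u
3. ~<>((p1 -> p3) & ~p3), u
4. [](p1 -> p3), u
5. <>~p3, u
6. ~p3, v
7. ~((p1 -> p3) & ~p3), v
8. p1 -> p3, v
9. ~(p1 -> p3), v
10. p1, v
11. p3, v
Accessibility: uRv
Branch closes: p3 and ~p3 both at v.
Every branch closes; the branch above is one of them.

Unsatisfiable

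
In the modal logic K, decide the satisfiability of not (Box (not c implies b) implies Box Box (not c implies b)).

1. not (Box (not c implies b) implies Box Box (not c implies b)), w0
2. Box (not c implies b), w0
3. not Box Box (not c implies b), w0
4. not Box (not c implies b), w1
5. not c implies b, w1
6. b, w1
7. not (not c implies b), w2
8. not c, w2
9. not b, w2
Accessibility: w0Rw1, w1Rw2

Satisfiable (open branch found)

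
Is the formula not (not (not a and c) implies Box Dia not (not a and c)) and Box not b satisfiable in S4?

1. not (not (not a and c) implies Box Dia not (not a and c)) and Box not b, 0
2. not (not (not a and c) implies Box Dia not (not a and c)), 0
3. Box not b, 0
4. not (not a and c), 0
5. not Box Dia not (not a and c), 0
6. not b, 0
7. not c, 0
8. not Dia not (not a and c), 1
9. not b, 1
10. not a and c, 1
11. not a, 1
12. c, 1
Accessibility: 0R0, 0R1, 1R1

Satisfiable (open branch found)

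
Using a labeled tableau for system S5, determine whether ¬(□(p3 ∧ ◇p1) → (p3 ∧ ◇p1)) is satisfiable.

Unsatisfiable

1. ¬(□(p3 ∧ ◇p1) → (p3 ∧ ◇p1)), w0
2. □(p3 ∧ ◇p1), w0   [¬→-rule on 1]
3. ¬(p3 ∧ ◇p1), w0   [¬→-rule on 1]
4. p3 ∧ ◇p1, w0   [□-rule on 2 via w0Rw0]
5. p3, w0   [∧-rule on 4]
6. ◇p1, w0   [∧-rule on 4]
7. ¬◇p1, w0   [¬∧-rule on 3 (branches; this branch)]
8. ¬p1, w0   [¬◇-rule on 7 via w0Rw0]
9. p1, w1   [◇-rule on 6: fresh world w1, w0Rw1]
10. p3 ∧ ◇p1, w1   [□-rule on 2 via w0Rw1]
11. p3, w1   [∧-rule on 10]
12. ◇p1, w1   [∧-rule on 10]
13. ¬p1, w1   [¬◇-rule on 7 via w0Rw1]
Accessibility: w0Rw0, w0Rw1, w1Rw0, w1Rw1
Branch closes: p1 and ¬p1 both at w1.
Every branch closes; the branch above is one of them.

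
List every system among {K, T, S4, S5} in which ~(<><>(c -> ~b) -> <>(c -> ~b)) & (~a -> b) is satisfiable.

K, T

T-tableau for the formula:
1. ~(<><>(c -> ~b) -> <>(c -> ~b)) & (~a -> b), w0
2. ~(<><>(c -> ~b) -> <>(c -> ~b)), w0   [&-rule on 1]
3. ~a -> b, w0   [&-rule on 1]
4. <><>(c -> ~b), w0   [~->-rule on 2]
5. ~<>(c -> ~b), w0   [~->-rule on 2]
6. ~(c -> ~b), w0   [~<>-rule on 5 via w0Rw0]
7. c, w0   [~->-rule on 6]
8. b, w0   [~->-rule on 6]
9. <>(c -> ~b), w1   [<>-rule on 4: fresh world w1, w0Rw1]
10. ~(c -> ~b), w1   [~<>-rule on 5 via w0Rw1]
11. c, w1   [~->-rule on 10]
12. b, w1   [~->-rule on 10]
13. c -> ~b, w2   [<>-rule on 9: fresh world w2, w1Rw2]
14. ~b, w2   [->-rule on 13 (branches; this branch)]
Accessibility: w0Rw0, w0Rw1, w1Rw1, w1Rw2, w2Rw2
Complete open branch: satisfiable in T, hence also in K (this T-model is also a K-model).
S4-tableau for the formula:
1. ~(<><>(c -> ~b) -> <>(c -> ~b)) & (~a -> b), w0
2. ~(<><>(c -> ~b) -> <>(c -> ~b)), w0   [&-rule on 1]
3. ~a -> b, w0   [&-rule on 1]
4. <><>(c -> ~b), w0   [~->-rule on 2]
5. ~<>(c -> ~b), w0   [~->-rule on 2]
6. ~(c -> ~b), w0   [~<>-rule on 5 via w0Rw0]
7. c, w0   [~->-rule on 6]
8. b, w0   [~->-rule on 6]
9. <>(c -> ~b), w1   [<>-rule on 4: fresh world w1, w0Rw1]
10. ~(c -> ~b), w1   [~<>-rule on 5 via w0Rw1]
11. c, w1   [~->-rule on 10]
12. b, w1   [~->-rule on 10]
13. c -> ~b, w2   [<>-rule on 9: fresh world w2, w1Rw2]
14. ~(c -> ~b), w2   [~<>-rule on 5 via w0Rw2]
15. c, w2   [~->-rule on 14]
16. b, w2   [~->-rule on 14]
17. ~b, w2   [->-rule on 13 (branches; this branch)]
Accessibility: w0Rw0, w0Rw1, w0Rw2, w1Rw1, w1Rw2, w2Rw2
Branch closes: b and ~b both at w2.
Every branch closes (one shown): unsatisfiable in S4, hence also in S5 (every S5-frame is an S4-frame).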